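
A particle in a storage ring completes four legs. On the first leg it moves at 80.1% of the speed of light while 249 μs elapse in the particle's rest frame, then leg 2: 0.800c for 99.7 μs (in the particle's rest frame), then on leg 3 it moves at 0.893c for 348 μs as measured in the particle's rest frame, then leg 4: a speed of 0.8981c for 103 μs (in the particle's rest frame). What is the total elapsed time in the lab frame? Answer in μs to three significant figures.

Leg 1: β = 0.801; γ = 1/√(1 − 0.801²) = 1/√0.3584 = 1.670; Δt_1 = 1.670 × 249 = 415.9 μs.
Leg 2: γ = 1/√(1 − 0.800²) = 5/3 ≈ 1.667; Δt_2 = 1.667 × 99.7 = 166.2 μs.
Leg 3: γ = 1/√(1 − 0.893²) = 1/√0.2026 = 2.222; Δt_3 = 2.222 × 348 = 773.2 μs.
Leg 4: γ = 1/√(1 − 0.8981²) = 1/√0.1934 = 2.274; Δt_4 = 2.274 × 103 = 234.2 μs.
Total: 415.9 + 166.2 + 773.2 + 234.2 μs.

Δt = 1590 μs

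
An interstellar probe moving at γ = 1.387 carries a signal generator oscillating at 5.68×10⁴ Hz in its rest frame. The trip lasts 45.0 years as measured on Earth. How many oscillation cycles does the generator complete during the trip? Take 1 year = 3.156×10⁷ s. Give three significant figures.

N = 5.82×10¹³

γ = 1.387
The oscillator's own cycle count is N = f × τ where τ is the proper time aboard the probe. τ = Δt/γ = 45.0/1.387 = 32.44 years = 1.024×10⁹ s.
N = 5.68×10⁴ × 1.024×10⁹ = 5.816×10¹³.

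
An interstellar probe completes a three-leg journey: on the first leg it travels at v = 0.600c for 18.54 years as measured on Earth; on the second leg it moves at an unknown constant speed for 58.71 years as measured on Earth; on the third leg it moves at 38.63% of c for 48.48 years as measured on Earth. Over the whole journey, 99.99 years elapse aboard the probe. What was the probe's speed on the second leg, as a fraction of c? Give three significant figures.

Leg 1: γ = 1/√(1 − 0.600²) = 1/√0.6400 = 1.250; τ_1 = 18.54/1.250 = 14.83 years.
Leg 2: speed unknown; τ_2 = 58.71/γ_2.
Leg 3: β = 0.3863; γ = 1/√(1 − 0.3863²) = 1/√0.8508 = 1.084; τ_3 = 48.48/1.084 = 44.72 years.
Total proper time: 14.83 + τ_2 + 44.72 = 99.99, so τ_2 = 99.99 − 59.55 = 40.44 years.
γ_2 = 58.71/40.44 = 1.452; β = √(1 − 1/γ²) = √0.5255.

β = 0.725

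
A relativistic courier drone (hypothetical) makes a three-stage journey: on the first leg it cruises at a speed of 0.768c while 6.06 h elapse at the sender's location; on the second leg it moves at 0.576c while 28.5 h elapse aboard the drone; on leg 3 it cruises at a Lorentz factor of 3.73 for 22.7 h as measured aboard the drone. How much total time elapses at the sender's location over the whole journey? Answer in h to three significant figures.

Δt = 126 h

Leg 1: 6.06 h is already measured at the sender's location.
Leg 2: γ = 1/√(1 − 0.576²) = 1/√0.6682 = 1.223; Δt_2 = 1.223 × 28.5 = 34.86 h.
Leg 3: γ = 3.73; Δt_3 = 3.730 × 22.7 = 84.67 h.
Total: 6.060 + 34.86 + 84.67 h.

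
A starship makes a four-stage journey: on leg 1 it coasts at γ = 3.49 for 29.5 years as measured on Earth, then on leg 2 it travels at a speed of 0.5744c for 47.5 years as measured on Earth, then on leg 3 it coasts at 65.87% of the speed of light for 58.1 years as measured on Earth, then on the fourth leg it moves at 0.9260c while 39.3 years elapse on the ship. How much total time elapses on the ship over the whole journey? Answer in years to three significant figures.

Leg 1: γ = 3.49; τ_1 = 29.5/3.490 = 8.453 years.
Leg 2: γ = 1/√(1 − 0.5744²) = 1/√0.6701 = 1.222; τ_2 = 47.5/1.222 = 38.88 years.
Leg 3: β = 0.6587; γ = 1/√(1 − 0.6587²) = 1/√0.5661 = 1.329; τ_3 = 58.1/1.329 = 43.71 years.
Leg 4: 39.3 years is already measured on the ship.
Total: 8.453 + 38.88 + 43.71 + 39.30 years.

τ = 130 years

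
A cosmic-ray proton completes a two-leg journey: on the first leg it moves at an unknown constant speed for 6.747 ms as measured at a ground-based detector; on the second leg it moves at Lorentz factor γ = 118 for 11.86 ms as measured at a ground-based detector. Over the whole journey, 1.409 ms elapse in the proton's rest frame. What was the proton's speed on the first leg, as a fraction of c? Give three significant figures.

β = 0.981

Leg 1: speed unknown; τ_1 = 6.747/γ_1.
Leg 2: γ = 118; τ_2 = 11.86/118.0 = 0.1005 ms.
Total proper time: τ_1 + 0.1005 = 1.409, so τ_1 = 1.409 − 0.1005 = 1.308 ms.
γ_1 = 6.747/1.308 = 5.156; β = √(1 − 1/γ²) = √0.9624.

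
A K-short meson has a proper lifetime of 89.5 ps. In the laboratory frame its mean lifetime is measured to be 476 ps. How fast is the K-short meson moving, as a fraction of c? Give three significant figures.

β = 0.982

γ = Δt/τ₀ = 476/89.5 = 5.318
β = √(1 − 1/γ²) = √(1 − 0.03535) = √0.9646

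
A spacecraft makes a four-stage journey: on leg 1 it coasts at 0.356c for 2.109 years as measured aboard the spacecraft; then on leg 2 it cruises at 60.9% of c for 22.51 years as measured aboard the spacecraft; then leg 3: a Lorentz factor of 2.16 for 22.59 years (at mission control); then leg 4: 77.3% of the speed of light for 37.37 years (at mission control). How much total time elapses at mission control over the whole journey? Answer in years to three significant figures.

Δt = 90.6 years

Leg 1: γ = 1/√(1 − 0.356²) = 1/√0.8733 = 1.070; Δt_1 = 1.070 × 2.109 = 2.257 years.
Leg 2: β = 0.609; γ = 1/√(1 − 0.609²) = 1/√0.6291 = 1.261; Δt_2 = 1.261 × 22.51 = 28.38 years.
Leg 3: 22.59 years is already measured at mission control.
Leg 4: 37.37 years is already measured at mission control.
Total: 2.257 + 28.38 + 22.59 + 37.37 years.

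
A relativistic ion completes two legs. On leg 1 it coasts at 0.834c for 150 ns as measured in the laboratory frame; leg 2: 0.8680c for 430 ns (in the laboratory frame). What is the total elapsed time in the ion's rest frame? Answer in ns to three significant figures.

τ = 296 ns

Leg 1: γ = 1/√(1 − 0.834²) = 1/√0.3044 = 1.812; τ_1 = 150/1.812 = 82.76 ns.
Leg 2: γ = 1/√(1 − 0.8680²) = 1/√0.2466 = 2.014; τ_2 = 430/2.014 = 213.5 ns.
Total: 82.76 + 213.5 ns.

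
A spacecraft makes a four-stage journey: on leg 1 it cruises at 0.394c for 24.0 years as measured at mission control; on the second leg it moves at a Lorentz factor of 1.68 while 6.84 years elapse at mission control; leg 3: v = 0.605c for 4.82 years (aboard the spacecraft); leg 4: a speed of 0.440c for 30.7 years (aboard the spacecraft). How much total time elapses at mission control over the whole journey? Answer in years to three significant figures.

Leg 1: 24.0 years is already measured at mission control.
Leg 2: 6.84 years is already measured at mission control.
Leg 3: γ = 1/√(1 − 0.605²) = 1/√0.6340 = 1.256; Δt_3 = 1.256 × 4.82 = 6.054 years.
Leg 4: γ = 1/√(1 − 0.440²) = 1/√0.8064 = 1.114; Δt_4 = 1.114 × 30.7 = 34.19 years.
Total: 24.00 + 6.840 + 6.054 + 34.19 years.

Δt = 71.1 years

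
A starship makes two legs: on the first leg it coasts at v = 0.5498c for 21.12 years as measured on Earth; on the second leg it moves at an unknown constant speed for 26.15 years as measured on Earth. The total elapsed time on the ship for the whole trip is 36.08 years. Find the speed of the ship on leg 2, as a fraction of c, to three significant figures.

Leg 1: γ = 1/√(1 − 0.5498²) = 1/√0.6977 = 1.197; τ_1 = 21.12/1.197 = 17.64 years.
Leg 2: speed unknown; τ_2 = 26.15/γ_2.
Total proper time: 17.64 + τ_2 = 36.08, so τ_2 = 36.08 − 17.64 = 18.44 years.
γ_2 = 26.15/18.44 = 1.418; β = √(1 − 1/γ²) = √0.5028.

β = 0.709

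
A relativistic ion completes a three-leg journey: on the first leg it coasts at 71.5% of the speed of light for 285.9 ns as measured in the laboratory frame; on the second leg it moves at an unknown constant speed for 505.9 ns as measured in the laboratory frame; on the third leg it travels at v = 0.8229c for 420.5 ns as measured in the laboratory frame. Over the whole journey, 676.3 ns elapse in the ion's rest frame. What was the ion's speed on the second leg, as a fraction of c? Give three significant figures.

Leg 1: β = 0.715; γ = 1/√(1 − 0.715²) = 1/√0.4888 = 1.430; τ_1 = 285.9/1.430 = 199.9 ns.
Leg 2: speed unknown; τ_2 = 505.9/γ_2.
Leg 3: γ = 1/√(1 − 0.8229²) = 1/√0.3228 = 1.760; τ_3 = 420.5/1.760 = 238.9 ns.
Total proper time: 199.9 + τ_2 + 238.9 = 676.3, so τ_2 = 676.3 − 438.8 = 237.5 ns.
γ_2 = 505.9/237.5 = 2.130; β = √(1 − 1/γ²) = √0.7796.

β = 0.883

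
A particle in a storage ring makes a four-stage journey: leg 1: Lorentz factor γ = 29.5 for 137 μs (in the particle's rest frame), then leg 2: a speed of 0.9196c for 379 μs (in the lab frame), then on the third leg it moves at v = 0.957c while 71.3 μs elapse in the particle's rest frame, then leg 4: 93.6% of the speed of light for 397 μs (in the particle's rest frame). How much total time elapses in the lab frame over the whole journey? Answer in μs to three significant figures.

Leg 1: γ = 29.5; Δt_1 = 29.50 × 137 = 4041 μs.
Leg 2: 379 μs is already measured in the lab frame.
Leg 3: γ = 1/√(1 − 0.957²) = 1/√0.08415 = 3.447; Δt_3 = 3.447 × 71.3 = 245.8 μs.
Leg 4: β = 0.936; γ = 1/√(1 − 0.936²) = 1/√0.1239 = 2.841; Δt_4 = 2.841 × 397 = 1128 μs.
Total: 4041 + 379.0 + 245.8 + 1128 μs.

Δt = 5790 μs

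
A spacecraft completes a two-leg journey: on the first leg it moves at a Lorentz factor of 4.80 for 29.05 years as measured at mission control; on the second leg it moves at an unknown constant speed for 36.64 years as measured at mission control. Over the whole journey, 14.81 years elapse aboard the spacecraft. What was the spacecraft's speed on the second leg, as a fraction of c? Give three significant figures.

β = 0.971

Leg 1: γ = 4.80; τ_1 = 29.05/4.800 = 6.052 years.
Leg 2: speed unknown; τ_2 = 36.64/γ_2.
Total proper time: 6.052 + τ_2 = 14.81, so τ_2 = 14.81 − 6.052 = 8.758 years.
γ_2 = 36.64/8.758 = 4.184; β = √(1 − 1/γ²) = √0.9429.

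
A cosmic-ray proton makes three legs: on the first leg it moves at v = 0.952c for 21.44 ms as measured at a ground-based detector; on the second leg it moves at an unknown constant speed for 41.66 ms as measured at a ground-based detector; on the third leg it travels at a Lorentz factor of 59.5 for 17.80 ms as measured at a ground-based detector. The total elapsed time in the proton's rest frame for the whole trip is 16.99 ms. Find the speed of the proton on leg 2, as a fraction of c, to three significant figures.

Leg 1: γ = 1/√(1 − 0.952²) = 1/√0.09370 = 3.267; τ_1 = 21.44/3.267 = 6.563 ms.
Leg 2: speed unknown; τ_2 = 41.66/γ_2.
Leg 3: γ = 59.5; τ_3 = 17.80/59.50 = 0.2992 ms.
Total proper time: 6.563 + τ_2 + 0.2992 = 16.99, so τ_2 = 16.99 − 6.862 = 10.13 ms.
γ_2 = 41.66/10.13 = 4.113; β = √(1 − 1/γ²) = √0.9409.

β = 0.970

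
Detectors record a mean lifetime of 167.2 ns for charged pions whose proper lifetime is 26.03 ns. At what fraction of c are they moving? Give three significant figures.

v = 0.988c

γ = Δt/τ₀ = 167.2/26.03 = 6.423
β = √(1 − 1/γ²) = √(1 − 0.02424) = √0.9758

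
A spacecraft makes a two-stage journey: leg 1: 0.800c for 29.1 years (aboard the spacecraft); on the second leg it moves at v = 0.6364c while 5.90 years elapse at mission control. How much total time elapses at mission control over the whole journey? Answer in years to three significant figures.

Leg 1: γ = 1/√(1 − 0.800²) = 5/3 ≈ 1.667; Δt_1 = 1.667 × 29.1 = 48.50 years.
Leg 2: 5.90 years is already measured at mission control.
Total: 48.50 + 5.900 years.

Δt = 54.4 years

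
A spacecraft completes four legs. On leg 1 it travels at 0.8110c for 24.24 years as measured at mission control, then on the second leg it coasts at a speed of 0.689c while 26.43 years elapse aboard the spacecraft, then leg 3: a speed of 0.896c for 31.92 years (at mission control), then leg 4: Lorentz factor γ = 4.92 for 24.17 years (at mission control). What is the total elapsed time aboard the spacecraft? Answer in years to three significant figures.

τ = 59.7 years

Leg 1: γ = 1/√(1 − 0.8110²) = 1/√0.3423 = 1.709; τ_1 = 24.24/1.709 = 14.18 years.
Leg 2: 26.43 years is already measured aboard the spacecraft.
Leg 3: γ = 1/√(1 − 0.896²) = 1/√0.1972 = 2.252; τ_3 = 31.92/2.252 = 14.17 years.
Leg 4: γ = 4.92; τ_4 = 24.17/4.920 = 4.913 years.
Total: 14.18 + 26.43 + 14.17 + 4.913 years.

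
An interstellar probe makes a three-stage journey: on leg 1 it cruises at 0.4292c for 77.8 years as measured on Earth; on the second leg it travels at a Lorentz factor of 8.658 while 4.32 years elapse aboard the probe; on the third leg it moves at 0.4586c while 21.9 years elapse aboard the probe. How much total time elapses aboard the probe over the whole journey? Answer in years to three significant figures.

τ = 96.5 years

Leg 1: γ = 1/√(1 − 0.4292²) = 1/√0.8158 = 1.107; τ_1 = 77.8/1.107 = 70.27 years.
Leg 2: 4.32 years is already measured aboard the probe.
Leg 3: 21.9 years is already measured aboard the probe.
Total: 70.27 + 4.320 + 21.90 years.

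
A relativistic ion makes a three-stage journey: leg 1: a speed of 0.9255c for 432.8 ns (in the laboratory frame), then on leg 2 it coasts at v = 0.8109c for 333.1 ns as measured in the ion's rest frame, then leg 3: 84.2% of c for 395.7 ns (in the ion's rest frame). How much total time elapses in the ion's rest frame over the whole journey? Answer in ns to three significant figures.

Leg 1: γ = 1/√(1 − 0.9255²) = 1/√0.1434 = 2.640; τ_1 = 432.8/2.640 = 163.9 ns.
Leg 2: 333.1 ns is already measured in the ion's rest frame.
Leg 3: 395.7 ns is already measured in the ion's rest frame.
Total: 163.9 + 333.1 + 395.7 ns.

τ = 893 ns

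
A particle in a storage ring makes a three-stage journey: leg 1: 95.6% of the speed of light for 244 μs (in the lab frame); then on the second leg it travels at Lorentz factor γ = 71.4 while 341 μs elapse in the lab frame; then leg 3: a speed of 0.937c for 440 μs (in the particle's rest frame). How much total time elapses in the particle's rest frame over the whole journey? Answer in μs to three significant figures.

Leg 1: β = 0.956; γ = 1/√(1 − 0.956²) = 1/√0.08606 = 3.409; τ_1 = 244/3.409 = 71.58 μs.
Leg 2: γ = 71.4; τ_2 = 341/71.40 = 4.776 μs.
Leg 3: 440 μs is already measured in the particle's rest frame.
Total: 71.58 + 4.776 + 440.0 μs.

τ = 516 μs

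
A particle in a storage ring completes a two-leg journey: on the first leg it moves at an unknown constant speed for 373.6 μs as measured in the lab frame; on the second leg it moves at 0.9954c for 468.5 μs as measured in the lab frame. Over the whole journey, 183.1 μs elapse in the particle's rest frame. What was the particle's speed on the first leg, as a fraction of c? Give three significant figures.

β = 0.929

Leg 1: speed unknown; τ_1 = 373.6/γ_1.
Leg 2: γ = 1/√(1 − 0.9954²) = 1/√0.009179 = 10.44; τ_2 = 468.5/10.44 = 44.89 μs.
Total proper time: τ_1 + 44.89 = 183.1, so τ_1 = 183.1 − 44.89 = 138.2 μs.
γ_1 = 373.6/138.2 = 2.703; β = √(1 − 1/γ²) = √0.8631.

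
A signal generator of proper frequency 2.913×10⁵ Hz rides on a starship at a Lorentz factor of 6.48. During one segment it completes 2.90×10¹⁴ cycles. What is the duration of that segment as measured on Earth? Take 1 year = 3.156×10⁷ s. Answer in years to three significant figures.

Δt = 204 years

γ = 6.48
Proper time for N cycles: τ = N/f = 2.90×10¹⁴/(2.913×10⁵) = 9.955×10⁸ s = 31.54 years.
Lab-frame duration Δt = γτ = 6.480 × 31.54 = 204.4 years.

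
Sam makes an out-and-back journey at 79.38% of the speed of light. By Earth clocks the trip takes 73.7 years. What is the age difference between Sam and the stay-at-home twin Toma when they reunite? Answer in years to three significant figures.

β = 0.7938; γ = 1/√(1 − 0.7938²) = 1/√0.3699 = 1.644
Sam's elapsed proper time: τ = 73.7/1.644 = 44.82 years.
Age gap = Δt − τ = 73.7 − 44.82 years.

Δt − τ = 28.9 years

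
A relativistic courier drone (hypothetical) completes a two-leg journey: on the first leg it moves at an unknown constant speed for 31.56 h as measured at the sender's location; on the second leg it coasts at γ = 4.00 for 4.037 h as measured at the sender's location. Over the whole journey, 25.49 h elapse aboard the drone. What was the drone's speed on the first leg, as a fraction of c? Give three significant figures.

β = 0.631

Leg 1: speed unknown; τ_1 = 31.56/γ_1.
Leg 2: γ = 4.00; τ_2 = 4.037/4.000 = 1.009 h.
Total proper time: τ_1 + 1.009 = 25.49, so τ_1 = 25.49 − 1.009 = 24.48 h.
γ_1 = 31.56/24.48 = 1.289; β = √(1 − 1/γ²) = √0.3983.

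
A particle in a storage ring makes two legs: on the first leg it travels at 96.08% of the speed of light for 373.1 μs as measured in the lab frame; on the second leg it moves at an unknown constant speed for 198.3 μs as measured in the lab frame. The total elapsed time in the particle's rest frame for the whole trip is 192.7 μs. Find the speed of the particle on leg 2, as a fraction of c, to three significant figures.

Leg 1: β = 0.9608; γ = 1/√(1 − 0.9608²) = 1/√0.07686 = 3.607; τ_1 = 373.1/3.607 = 103.4 μs.
Leg 2: speed unknown; τ_2 = 198.3/γ_2.
Total proper time: 103.4 + τ_2 = 192.7, so τ_2 = 192.7 − 103.4 = 89.26 μs.
γ_2 = 198.3/89.26 = 2.222; β = √(1 − 1/γ²) = √0.7974.

β = 0.893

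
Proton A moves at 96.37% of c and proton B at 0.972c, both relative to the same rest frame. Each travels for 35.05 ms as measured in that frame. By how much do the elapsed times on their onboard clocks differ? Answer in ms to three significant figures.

A: β = 0.9637; γ = 1/√(1 − 0.9637²) = 1/√0.07128 = 3.745; τ_A = 35.05/3.745 = 9.358 ms.
B: γ = 1/√(1 − 0.972²) = 1/√0.05522 = 4.256; τ_B = 35.05/4.256 = 8.236 ms.

|τ_A − τ_B| = 1.12 ms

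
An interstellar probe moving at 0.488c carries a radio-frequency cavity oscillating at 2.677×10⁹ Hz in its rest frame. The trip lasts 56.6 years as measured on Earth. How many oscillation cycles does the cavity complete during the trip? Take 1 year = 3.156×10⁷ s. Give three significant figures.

N = 4.17×10¹⁸

γ = 1/√(1 − 0.488²) = 1/√0.7619 = 1.146
The oscillator's own cycle count is N = f × τ where τ is the proper time aboard the probe. τ = Δt/γ = 56.6/1.146 = 49.40 years = 1.559×10⁹ s.
N = 2.677×10⁹ × 1.559×10⁹ = 4.174×10¹⁸.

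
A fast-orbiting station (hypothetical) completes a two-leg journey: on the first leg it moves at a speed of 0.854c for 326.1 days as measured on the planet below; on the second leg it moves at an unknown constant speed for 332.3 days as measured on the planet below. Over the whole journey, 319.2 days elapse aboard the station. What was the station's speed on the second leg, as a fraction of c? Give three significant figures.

β = 0.893

Leg 1: γ = 1/√(1 − 0.854²) = 1/√0.2707 = 1.922; τ_1 = 326.1/1.922 = 169.7 days.
Leg 2: speed unknown; τ_2 = 332.3/γ_2.
Total proper time: 169.7 + τ_2 = 319.2, so τ_2 = 319.2 − 169.7 = 149.5 days.
γ_2 = 332.3/149.5 = 2.222; β = √(1 − 1/γ²) = √0.7975.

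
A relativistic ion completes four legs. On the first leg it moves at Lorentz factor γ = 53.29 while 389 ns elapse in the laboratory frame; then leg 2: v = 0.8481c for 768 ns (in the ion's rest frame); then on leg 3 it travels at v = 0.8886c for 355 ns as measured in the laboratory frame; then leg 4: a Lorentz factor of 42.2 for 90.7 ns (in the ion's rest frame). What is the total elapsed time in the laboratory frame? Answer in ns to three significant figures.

Δt = 6020 ns

Leg 1: 389 ns is already measured in the laboratory frame.
Leg 2: γ = 1/√(1 − 0.8481²) = 1/√0.2807 = 1.887; Δt_2 = 1.887 × 768 = 1450 ns.
Leg 3: 355 ns is already measured in the laboratory frame.
Leg 4: γ = 42.2; Δt_4 = 42.20 × 90.7 = 3828 ns.
Total: 389.0 + 1450 + 355.0 + 3828 ns.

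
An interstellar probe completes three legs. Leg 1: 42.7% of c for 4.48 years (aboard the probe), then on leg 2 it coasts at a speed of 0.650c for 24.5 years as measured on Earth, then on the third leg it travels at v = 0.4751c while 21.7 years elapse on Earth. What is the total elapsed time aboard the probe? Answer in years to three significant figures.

Leg 1: 4.48 years is already measured aboard the probe.
Leg 2: γ = 1/√(1 − 0.650²) = 1/√0.5775 = 1.316; τ_2 = 24.5/1.316 = 18.62 years.
Leg 3: γ = 1/√(1 − 0.4751²) = 1/√0.7743 = 1.136; τ_3 = 21.7/1.136 = 19.09 years.
Total: 4.480 + 18.62 + 19.09 years.

τ = 42.2 years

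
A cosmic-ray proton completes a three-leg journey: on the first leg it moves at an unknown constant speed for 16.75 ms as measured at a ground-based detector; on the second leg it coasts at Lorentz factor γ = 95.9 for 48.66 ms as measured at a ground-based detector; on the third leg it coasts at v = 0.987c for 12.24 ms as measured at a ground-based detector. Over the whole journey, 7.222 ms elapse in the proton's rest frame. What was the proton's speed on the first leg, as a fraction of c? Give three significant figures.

Leg 1: speed unknown; τ_1 = 16.75/γ_1.
Leg 2: γ = 95.9; τ_2 = 48.66/95.90 = 0.5074 ms.
Leg 3: γ = 1/√(1 − 0.987²) = 1/√0.02583 = 6.222; τ_3 = 12.24/6.222 = 1.967 ms.
Total proper time: τ_1 + 0.5074 + 1.967 = 7.222, so τ_1 = 7.222 − 2.475 = 4.747 ms.
γ_1 = 16.75/4.747 = 3.528; β = √(1 − 1/γ²) = √0.9197.

β = 0.959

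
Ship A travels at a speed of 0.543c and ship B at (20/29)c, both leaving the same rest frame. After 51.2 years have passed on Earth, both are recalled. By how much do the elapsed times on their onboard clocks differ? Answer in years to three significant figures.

|τ_A − τ_B| = 5.92 years

A: γ = 1/√(1 − 0.543²) = 1/√0.7052 = 1.191; τ_A = 51.2/1.191 = 42.99 years.
B: γ = 1/√(1 − (20/29)²) = 29/21 ≈ 1.381; τ_B = 51.2/1.381 = 37.08 years.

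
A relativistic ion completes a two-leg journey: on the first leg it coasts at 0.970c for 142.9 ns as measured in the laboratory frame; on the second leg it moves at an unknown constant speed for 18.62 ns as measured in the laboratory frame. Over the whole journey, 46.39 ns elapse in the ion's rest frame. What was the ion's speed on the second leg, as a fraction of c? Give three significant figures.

Leg 1: γ = 1/√(1 − 0.970²) = 1/√0.05910 = 4.113; τ_1 = 142.9/4.113 = 34.74 ns.
Leg 2: speed unknown; τ_2 = 18.62/γ_2.
Total proper time: 34.74 + τ_2 = 46.39, so τ_2 = 46.39 − 34.74 = 11.65 ns.
γ_2 = 18.62/11.65 = 1.598; β = √(1 − 1/γ²) = √0.6085.

β = 0.780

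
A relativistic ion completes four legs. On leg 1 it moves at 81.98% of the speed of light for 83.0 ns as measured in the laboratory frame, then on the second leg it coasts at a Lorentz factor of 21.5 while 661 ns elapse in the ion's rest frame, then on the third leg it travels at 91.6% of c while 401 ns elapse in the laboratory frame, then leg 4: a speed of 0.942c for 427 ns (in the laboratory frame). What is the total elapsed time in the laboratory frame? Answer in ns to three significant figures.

Leg 1: 83.0 ns is already measured in the laboratory frame.
Leg 2: γ = 21.5; Δt_2 = 21.50 × 661 = 1.421×10⁴ ns.
Leg 3: 401 ns is already measured in the laboratory frame.
Leg 4: 427 ns is already measured in the laboratory frame.
Total: 83.00 + 1.421×10⁴ + 401.0 + 427.0 ns.

Δt = 1.51×10⁴ ns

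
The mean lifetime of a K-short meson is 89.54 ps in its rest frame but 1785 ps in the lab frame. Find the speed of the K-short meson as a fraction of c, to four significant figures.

γ = Δt/τ₀ = 1785/89.54 = 19.94
β = √(1 − 1/γ²) = √(1 − 0.002516) = √0.9975

β = 0.9987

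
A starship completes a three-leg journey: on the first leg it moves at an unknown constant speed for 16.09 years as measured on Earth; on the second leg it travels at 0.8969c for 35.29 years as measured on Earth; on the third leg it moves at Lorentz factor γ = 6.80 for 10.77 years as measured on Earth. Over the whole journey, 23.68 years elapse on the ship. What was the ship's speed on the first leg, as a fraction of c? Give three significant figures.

β = 0.915

Leg 1: speed unknown; τ_1 = 16.09/γ_1.
Leg 2: γ = 1/√(1 − 0.8969²) = 1/√0.1956 = 2.261; τ_2 = 35.29/2.261 = 15.61 years.
Leg 3: γ = 6.80; τ_3 = 10.77/6.800 = 1.584 years.
Total proper time: τ_1 + 15.61 + 1.584 = 23.68, so τ_1 = 23.68 − 17.19 = 6.490 years.
γ_1 = 16.09/6.490 = 2.479; β = √(1 − 1/γ²) = √0.8373.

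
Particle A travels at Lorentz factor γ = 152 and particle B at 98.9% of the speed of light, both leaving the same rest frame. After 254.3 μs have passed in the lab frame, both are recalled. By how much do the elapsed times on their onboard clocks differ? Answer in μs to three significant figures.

A: γ = 152; τ_A = 254.3/152.0 = 1.673 μs.
B: β = 0.989; γ = 1/√(1 − 0.989²) = 1/√0.02188 = 6.761; τ_B = 254.3/6.761 = 37.61 μs.

|τ_A − τ_B| = 35.9 μs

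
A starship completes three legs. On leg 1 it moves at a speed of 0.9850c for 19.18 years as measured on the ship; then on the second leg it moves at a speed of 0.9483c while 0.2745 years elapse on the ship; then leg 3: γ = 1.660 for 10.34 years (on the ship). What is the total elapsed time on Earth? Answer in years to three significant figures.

Δt = 129 years

Leg 1: γ = 1/√(1 − 0.9850²) = 1/√0.02977 = 5.795; Δt_1 = 5.795 × 19.18 = 111.2 years.
Leg 2: γ = 1/√(1 − 0.9483²) = 1/√0.1007 = 3.151; Δt_2 = 3.151 × 0.2745 = 0.8649 years.
Leg 3: γ = 1.660; Δt_3 = 1.660 × 10.34 = 17.16 years.
Total: 111.2 + 0.8649 + 17.16 years.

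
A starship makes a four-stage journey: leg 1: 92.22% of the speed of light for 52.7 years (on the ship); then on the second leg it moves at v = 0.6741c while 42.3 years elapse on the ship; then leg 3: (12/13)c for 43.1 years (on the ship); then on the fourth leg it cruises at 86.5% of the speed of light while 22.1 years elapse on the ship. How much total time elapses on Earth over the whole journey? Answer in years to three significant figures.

Δt = 350 years

Leg 1: β = 0.9222; γ = 1/√(1 − 0.9222²) = 1/√0.1495 = 2.586; Δt_1 = 2.586 × 52.7 = 136.3 years.
Leg 2: γ = 1/√(1 − 0.6741²) = 1/√0.5456 = 1.354; Δt_2 = 1.354 × 42.3 = 57.27 years.
Leg 3: γ = 1/√(1 − (12/13)²) = 13/5 = 2.600; Δt_3 = 2.600 × 43.1 = 112.1 years.
Leg 4: β = 0.865; γ = 1/√(1 − 0.865²) = 1/√0.2518 = 1.993; Δt_4 = 1.993 × 22.1 = 44.04 years.
Total: 136.3 + 57.27 + 112.1 + 44.04 years.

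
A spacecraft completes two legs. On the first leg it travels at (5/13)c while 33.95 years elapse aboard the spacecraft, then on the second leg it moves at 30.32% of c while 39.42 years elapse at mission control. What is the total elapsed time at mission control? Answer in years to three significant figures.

Δt = 76.2 years

Leg 1: γ = 1/√(1 − (5/13)²) = 13/12 ≈ 1.083; Δt_1 = 1.083 × 33.95 = 36.78 years.
Leg 2: 39.42 years is already measured at mission control.
Total: 36.78 + 39.42 years.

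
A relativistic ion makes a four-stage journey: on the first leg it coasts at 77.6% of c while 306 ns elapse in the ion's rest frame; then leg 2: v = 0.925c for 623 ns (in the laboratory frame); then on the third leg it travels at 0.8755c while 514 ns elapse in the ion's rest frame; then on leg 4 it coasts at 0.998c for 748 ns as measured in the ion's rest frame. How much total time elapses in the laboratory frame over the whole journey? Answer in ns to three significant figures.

Δt = 1.40×10⁴ ns

Leg 1: β = 0.776; γ = 1/√(1 − 0.776²) = 1/√0.3978 = 1.585; Δt_1 = 1.585 × 306 = 485.1 ns.
Leg 2: 623 ns is already measured in the laboratory frame.
Leg 3: γ = 1/√(1 − 0.8755²) = 1/√0.2335 = 2.069; Δt_3 = 2.069 × 514 = 1064 ns.
Leg 4: γ = 1/√(1 − 0.998²) = 1/√0.003996 = 15.82; Δt_4 = 15.82 × 748 = 1.183×10⁴ ns.
Total: 485.1 + 623.0 + 1064 + 1.183×10⁴ ns.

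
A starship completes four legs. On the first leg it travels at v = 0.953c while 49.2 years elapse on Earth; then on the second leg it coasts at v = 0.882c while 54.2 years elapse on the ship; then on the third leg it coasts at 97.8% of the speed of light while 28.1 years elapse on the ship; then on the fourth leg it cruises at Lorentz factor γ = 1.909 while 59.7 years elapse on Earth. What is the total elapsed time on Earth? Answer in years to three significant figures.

Δt = 359 years

Leg 1: 49.2 years is already measured on Earth.
Leg 2: γ = 1/√(1 − 0.882²) = 1/√0.2221 = 2.122; Δt_2 = 2.122 × 54.2 = 115.0 years.
Leg 3: β = 0.978; γ = 1/√(1 − 0.978²) = 1/√0.04352 = 4.794; Δt_3 = 4.794 × 28.1 = 134.7 years.
Leg 4: 59.7 years is already measured on Earth.
Total: 49.20 + 115.0 + 134.7 + 59.70 years.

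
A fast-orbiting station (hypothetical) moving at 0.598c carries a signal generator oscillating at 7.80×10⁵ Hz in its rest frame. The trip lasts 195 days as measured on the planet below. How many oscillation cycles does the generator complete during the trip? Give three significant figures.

N = 1.05×10¹³

γ = 1/√(1 − 0.598²) = 1/√0.6424 = 1.248
The oscillator's own cycle count is N = f × τ where τ is the proper time aboard the station. τ = Δt/γ = 195/1.248 = 156.3 days = 1.350×10⁷ s.
N = 7.80×10⁵ × 1.350×10⁷ = 1.053×10¹³.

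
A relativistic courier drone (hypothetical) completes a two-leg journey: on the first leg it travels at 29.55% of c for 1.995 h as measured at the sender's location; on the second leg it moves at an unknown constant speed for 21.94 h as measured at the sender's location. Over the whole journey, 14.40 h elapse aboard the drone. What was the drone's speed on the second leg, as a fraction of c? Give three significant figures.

β = 0.822

Leg 1: β = 0.2955; γ = 1/√(1 − 0.2955²) = 1/√0.9127 = 1.047; τ_1 = 1.995/1.047 = 1.906 h.
Leg 2: speed unknown; τ_2 = 21.94/γ_2.
Total proper time: 1.906 + τ_2 = 14.40, so τ_2 = 14.40 − 1.906 = 12.49 h.
γ_2 = 21.94/12.49 = 1.756; β = √(1 − 1/γ²) = √0.6757.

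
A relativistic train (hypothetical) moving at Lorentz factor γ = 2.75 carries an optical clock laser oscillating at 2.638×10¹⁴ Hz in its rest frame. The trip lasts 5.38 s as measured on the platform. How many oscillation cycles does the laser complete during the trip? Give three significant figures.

γ = 2.75
The oscillator's own cycle count is N = f × τ where τ is the proper time on the train. τ = Δt/γ = 5.38/2.750 = 1.956 s = 1.956×10⁰ s.
N = 2.638×10¹⁴ × 1.956×10⁰ = 5.161×10¹⁴.

N = 5.16×10¹⁴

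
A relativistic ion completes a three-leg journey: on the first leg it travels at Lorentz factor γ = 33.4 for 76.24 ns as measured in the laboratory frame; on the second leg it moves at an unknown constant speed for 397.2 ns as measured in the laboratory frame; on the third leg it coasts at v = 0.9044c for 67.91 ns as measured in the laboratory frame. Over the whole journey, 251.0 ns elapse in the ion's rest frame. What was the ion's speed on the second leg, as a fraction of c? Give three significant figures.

Leg 1: γ = 33.4; τ_1 = 76.24/33.40 = 2.283 ns.
Leg 2: speed unknown; τ_2 = 397.2/γ_2.
Leg 3: γ = 1/√(1 − 0.9044²) = 1/√0.1821 = 2.344; τ_3 = 67.91/2.344 = 28.98 ns.
Total proper time: 2.283 + τ_2 + 28.98 = 251.0, so τ_2 = 251.0 − 31.26 = 219.7 ns.
γ_2 = 397.2/219.7 = 1.808; β = √(1 − 1/γ²) = √0.6939.

β = 0.833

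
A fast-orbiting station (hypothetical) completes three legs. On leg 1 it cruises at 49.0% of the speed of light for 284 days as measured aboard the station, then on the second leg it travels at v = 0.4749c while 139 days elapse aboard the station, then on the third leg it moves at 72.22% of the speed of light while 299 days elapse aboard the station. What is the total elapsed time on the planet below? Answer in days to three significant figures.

Δt = 916 days

Leg 1: β = 0.490; γ = 1/√(1 − 0.490²) = 1/√0.7599 = 1.147; Δt_1 = 1.147 × 284 = 325.8 days.
Leg 2: γ = 1/√(1 − 0.4749²) = 1/√0.7745 = 1.136; Δt_2 = 1.136 × 139 = 157.9 days.
Leg 3: β = 0.7222; γ = 1/√(1 − 0.7222²) = 1/√0.4784 = 1.446; Δt_3 = 1.446 × 299 = 432.3 days.
Total: 325.8 + 157.9 + 432.3 days.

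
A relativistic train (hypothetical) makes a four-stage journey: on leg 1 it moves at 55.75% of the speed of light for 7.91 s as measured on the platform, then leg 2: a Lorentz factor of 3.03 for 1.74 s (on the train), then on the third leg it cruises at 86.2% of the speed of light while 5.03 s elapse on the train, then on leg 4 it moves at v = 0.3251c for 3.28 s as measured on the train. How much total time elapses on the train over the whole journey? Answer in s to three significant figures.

Leg 1: β = 0.5575; γ = 1/√(1 − 0.5575²) = 1/√0.6892 = 1.205; τ_1 = 7.91/1.205 = 6.567 s.
Leg 2: 1.74 s is already measured on the train.
Leg 3: 5.03 s is already measured on the train.
Leg 4: 3.28 s is already measured on the train.
Total: 6.567 + 1.740 + 5.030 + 3.280 s.

τ = 16.6 s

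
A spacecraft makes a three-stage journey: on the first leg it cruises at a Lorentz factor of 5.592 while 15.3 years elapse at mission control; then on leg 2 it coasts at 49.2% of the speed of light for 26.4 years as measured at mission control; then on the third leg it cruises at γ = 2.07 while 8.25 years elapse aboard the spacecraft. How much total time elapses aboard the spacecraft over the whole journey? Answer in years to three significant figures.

τ = 34.0 years

Leg 1: γ = 5.592; τ_1 = 15.3/5.592 = 2.736 years.
Leg 2: β = 0.492; γ = 1/√(1 − 0.492²) = 1/√0.7579 = 1.149; τ_2 = 26.4/1.149 = 22.98 years.
Leg 3: 8.25 years is already measured aboard the spacecraft.
Total: 2.736 + 22.98 + 8.250 years.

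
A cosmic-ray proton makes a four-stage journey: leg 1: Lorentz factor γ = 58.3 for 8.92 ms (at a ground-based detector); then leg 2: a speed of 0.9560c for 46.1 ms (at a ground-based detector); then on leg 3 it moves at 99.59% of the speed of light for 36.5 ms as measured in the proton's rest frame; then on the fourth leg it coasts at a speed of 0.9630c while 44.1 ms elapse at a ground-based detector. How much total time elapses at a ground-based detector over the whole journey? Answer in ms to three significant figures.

Δt = 503 ms

Leg 1: 8.92 ms is already measured at a ground-based detector.
Leg 2: 46.1 ms is already measured at a ground-based detector.
Leg 3: β = 0.9959; γ = 1/√(1 − 0.9959²) = 1/√0.008183 = 11.05; Δt_3 = 11.05 × 36.5 = 403.5 ms.
Leg 4: 44.1 ms is already measured at a ground-based detector.
Total: 8.920 + 46.10 + 403.5 + 44.10 ms.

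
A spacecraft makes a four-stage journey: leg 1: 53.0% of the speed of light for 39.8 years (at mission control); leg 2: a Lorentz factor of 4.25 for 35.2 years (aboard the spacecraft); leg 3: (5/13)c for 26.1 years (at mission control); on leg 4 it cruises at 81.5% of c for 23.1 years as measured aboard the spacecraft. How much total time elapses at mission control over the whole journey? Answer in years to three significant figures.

Leg 1: 39.8 years is already measured at mission control.
Leg 2: γ = 4.25; Δt_2 = 4.250 × 35.2 = 149.6 years.
Leg 3: 26.1 years is already measured at mission control.
Leg 4: β = 0.815; γ = 1/√(1 − 0.815²) = 1/√0.3358 = 1.726; Δt_4 = 1.726 × 23.1 = 39.86 years.
Total: 39.80 + 149.6 + 26.10 + 39.86 years.

Δt = 255 years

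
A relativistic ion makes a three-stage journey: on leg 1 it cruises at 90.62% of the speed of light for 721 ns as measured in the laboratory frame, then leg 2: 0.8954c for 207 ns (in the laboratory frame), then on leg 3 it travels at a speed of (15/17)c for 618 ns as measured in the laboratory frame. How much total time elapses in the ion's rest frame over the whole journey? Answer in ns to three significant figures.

Leg 1: β = 0.9062; γ = 1/√(1 − 0.9062²) = 1/√0.1788 = 2.365; τ_1 = 721/2.365 = 304.9 ns.
Leg 2: γ = 1/√(1 − 0.8954²) = 1/√0.1983 = 2.246; τ_2 = 207/2.246 = 92.17 ns.
Leg 3: γ = 1/√(1 − (15/17)²) = 17/8 = 2.125; τ_3 = 618/2.125 = 290.8 ns.
Total: 304.9 + 92.17 + 290.8 ns.

τ = 688 ns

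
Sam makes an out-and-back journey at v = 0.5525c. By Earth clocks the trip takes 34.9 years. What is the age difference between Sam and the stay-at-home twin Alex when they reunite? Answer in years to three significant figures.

γ = 1/√(1 − 0.5525²) = 1/√0.6947 = 1.200
Sam's elapsed proper time: τ = 34.9/1.200 = 29.09 years.
Age gap = Δt − τ = 34.9 − 29.09 years.

Δt − τ = 5.81 years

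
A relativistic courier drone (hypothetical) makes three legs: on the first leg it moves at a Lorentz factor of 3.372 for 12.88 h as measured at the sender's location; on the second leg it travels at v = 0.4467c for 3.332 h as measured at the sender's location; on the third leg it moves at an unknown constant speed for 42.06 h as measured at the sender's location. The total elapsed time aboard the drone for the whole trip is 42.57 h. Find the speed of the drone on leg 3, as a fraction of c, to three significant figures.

β = 0.526

Leg 1: γ = 3.372; τ_1 = 12.88/3.372 = 3.820 h.
Leg 2: γ = 1/√(1 − 0.4467²) = 1/√0.8005 = 1.118; τ_2 = 3.332/1.118 = 2.981 h.
Leg 3: speed unknown; τ_3 = 42.06/γ_3.
Total proper time: 3.820 + 2.981 + τ_3 = 42.57, so τ_3 = 42.57 − 6.801 = 35.77 h.
γ_3 = 42.06/35.77 = 1.176; β = √(1 − 1/γ²) = √0.2768.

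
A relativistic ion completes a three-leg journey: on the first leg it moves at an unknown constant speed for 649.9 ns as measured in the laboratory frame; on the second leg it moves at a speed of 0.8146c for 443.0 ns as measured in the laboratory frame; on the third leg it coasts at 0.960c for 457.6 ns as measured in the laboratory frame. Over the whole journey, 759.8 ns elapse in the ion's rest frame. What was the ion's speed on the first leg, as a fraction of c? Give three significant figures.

β = 0.817

Leg 1: speed unknown; τ_1 = 649.9/γ_1.
Leg 2: γ = 1/√(1 − 0.8146²) = 1/√0.3364 = 1.724; τ_2 = 443.0/1.724 = 257.0 ns.
Leg 3: γ = 1/√(1 − 0.960²) = 25/7 ≈ 3.571; τ_3 = 457.6/3.571 = 128.1 ns.
Total proper time: τ_1 + 257.0 + 128.1 = 759.8, so τ_1 = 759.8 − 385.1 = 374.7 ns.
γ_1 = 649.9/374.7 = 1.734; β = √(1 − 1/γ²) = √0.6676.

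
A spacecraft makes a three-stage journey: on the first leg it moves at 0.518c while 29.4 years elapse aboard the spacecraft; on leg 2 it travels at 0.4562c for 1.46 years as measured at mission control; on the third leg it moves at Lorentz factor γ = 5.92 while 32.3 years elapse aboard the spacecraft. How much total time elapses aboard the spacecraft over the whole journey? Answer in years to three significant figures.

Leg 1: 29.4 years is already measured aboard the spacecraft.
Leg 2: γ = 1/√(1 − 0.4562²) = 1/√0.7919 = 1.124; τ_2 = 1.46/1.124 = 1.299 years.
Leg 3: 32.3 years is already measured aboard the spacecraft.
Total: 29.40 + 1.299 + 32.30 years.

τ = 63.0 years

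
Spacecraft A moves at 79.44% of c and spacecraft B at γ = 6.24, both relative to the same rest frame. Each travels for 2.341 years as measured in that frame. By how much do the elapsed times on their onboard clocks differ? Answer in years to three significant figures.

|τ_A − τ_B| = 1.05 years

A: β = 0.7944; γ = 1/√(1 − 0.7944²) = 1/√0.3689 = 1.646; τ_A = 2.341/1.646 = 1.422 years.
B: γ = 6.24; τ_B = 2.341/6.240 = 0.3752 years.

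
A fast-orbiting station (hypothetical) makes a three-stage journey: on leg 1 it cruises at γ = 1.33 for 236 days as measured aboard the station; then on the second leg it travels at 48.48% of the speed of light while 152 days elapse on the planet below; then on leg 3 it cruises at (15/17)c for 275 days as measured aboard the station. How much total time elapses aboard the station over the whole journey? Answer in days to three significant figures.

τ = 644 days

Leg 1: 236 days is already measured aboard the station.
Leg 2: β = 0.4848; γ = 1/√(1 − 0.4848²) = 1/√0.7650 = 1.143; τ_2 = 152/1.143 = 132.9 days.
Leg 3: 275 days is already measured aboard the station.
Total: 236.0 + 132.9 + 275.0 days.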